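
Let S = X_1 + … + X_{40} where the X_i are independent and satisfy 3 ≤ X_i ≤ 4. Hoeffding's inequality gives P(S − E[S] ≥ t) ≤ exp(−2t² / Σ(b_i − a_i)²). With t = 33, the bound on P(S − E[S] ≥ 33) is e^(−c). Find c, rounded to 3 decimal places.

54.450

Σ(b_i − a_i)² = 40·(1)² = 40.
c = 2t²/40 = 2·33²/40 = 54.4500.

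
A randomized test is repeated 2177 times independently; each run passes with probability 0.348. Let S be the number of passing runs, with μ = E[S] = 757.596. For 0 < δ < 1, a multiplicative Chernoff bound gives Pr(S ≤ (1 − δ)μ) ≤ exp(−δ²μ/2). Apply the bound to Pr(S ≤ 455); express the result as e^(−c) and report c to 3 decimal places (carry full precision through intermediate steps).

Write 455 = (1 − δ)μ, so δ = 1 − 455/757.596 = 0.399416…
Then the exponent is δ²μ/2 = (μ − 455)²/(2μ) = 60.430849.

60.431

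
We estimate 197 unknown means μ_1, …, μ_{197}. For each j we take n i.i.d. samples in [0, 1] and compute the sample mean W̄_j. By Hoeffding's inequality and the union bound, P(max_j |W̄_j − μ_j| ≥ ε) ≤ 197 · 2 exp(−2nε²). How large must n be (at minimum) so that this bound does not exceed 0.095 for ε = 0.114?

Need 2·197·exp(−2nε²) ≤ 0.095, i.e. exp(−2nε²) ≤ 0.095/394.
So 2nε² ≥ ln(394/0.095) = 8.330229.
Hence n ≥ 8.330229/(2·0.114²) = 320.492.
The smallest integer n is 321.

321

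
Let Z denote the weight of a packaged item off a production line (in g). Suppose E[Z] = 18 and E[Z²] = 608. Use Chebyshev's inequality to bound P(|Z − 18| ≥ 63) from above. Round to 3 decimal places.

0.072

Var(Z) = E[Z²] − (E[Z])² = 608 − 324 = 284.
Chebyshev's inequality: P(|Z − μ| ≥ t) ≤ Var(Z)/t² = 284/3969 = 0.0716.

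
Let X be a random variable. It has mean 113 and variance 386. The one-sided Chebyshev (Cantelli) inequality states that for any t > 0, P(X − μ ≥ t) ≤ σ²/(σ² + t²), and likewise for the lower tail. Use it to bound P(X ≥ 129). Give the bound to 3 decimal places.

0.601

Here σ² = 386 and t = 16, so σ² + t² = 642.
Cantelli's bound: 386/642 = 0.6012.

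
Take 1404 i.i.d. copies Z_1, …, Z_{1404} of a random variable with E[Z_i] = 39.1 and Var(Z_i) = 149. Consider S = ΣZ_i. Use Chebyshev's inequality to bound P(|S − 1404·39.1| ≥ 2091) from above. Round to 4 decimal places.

Var(S) = n·Var(Z_i) = 1404·149 = 209196.
Chebyshev: P(|S − 1404·39.1| ≥ 2091) ≤ Var(S)/2091² = 209196/4372281 = 0.0478.

0.0478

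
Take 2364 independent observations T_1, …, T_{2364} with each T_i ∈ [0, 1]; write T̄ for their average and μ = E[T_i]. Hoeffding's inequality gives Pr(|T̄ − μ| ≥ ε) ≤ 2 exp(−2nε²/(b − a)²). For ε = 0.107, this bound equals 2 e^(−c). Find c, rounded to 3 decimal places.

c = 2nε²/(b − a)² = 2·2364·0.107² / 1² = 54.1309.

54.131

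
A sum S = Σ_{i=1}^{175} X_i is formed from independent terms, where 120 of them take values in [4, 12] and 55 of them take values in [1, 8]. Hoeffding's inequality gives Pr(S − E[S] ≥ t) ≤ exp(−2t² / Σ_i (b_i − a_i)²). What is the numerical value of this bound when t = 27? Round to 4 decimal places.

Σ(b_i − a_i)² = 120·8² + 55·7² = 10375.
Exponent = 2·27² / 10375 = 0.14053.
Bound = exp(−0.14053) = 0.86890.

0.8689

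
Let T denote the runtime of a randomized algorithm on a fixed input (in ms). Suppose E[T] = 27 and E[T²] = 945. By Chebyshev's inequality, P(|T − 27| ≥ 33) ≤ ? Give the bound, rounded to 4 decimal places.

0.1983

Var(T) = E[T²] − (E[T])² = 945 − 729 = 216.
Chebyshev's inequality: P(|T − μ| ≥ t) ≤ Var(T)/t² = 216/1089 = 0.1983.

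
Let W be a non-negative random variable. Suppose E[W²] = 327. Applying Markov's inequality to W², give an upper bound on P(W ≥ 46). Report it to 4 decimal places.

0.1545

Since W ≥ 0, the event {W ≥ 46} is the same as {W² ≥ 2116}.
Markov's inequality applied to W² gives P(W² ≥ 2116) ≤ E[W²]/2116 = 327/2116 = 0.1545.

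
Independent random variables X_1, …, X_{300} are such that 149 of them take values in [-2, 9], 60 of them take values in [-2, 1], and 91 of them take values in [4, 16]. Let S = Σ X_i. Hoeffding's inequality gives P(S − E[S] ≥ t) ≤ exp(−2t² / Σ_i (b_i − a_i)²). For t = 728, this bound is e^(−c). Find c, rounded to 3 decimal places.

Σ(b_i − a_i)² = 149·11² + 60·3² + 91·12² = 31673.
c = 2t² / 31673 = 2·728² / 31673 = 33.4660.

33.466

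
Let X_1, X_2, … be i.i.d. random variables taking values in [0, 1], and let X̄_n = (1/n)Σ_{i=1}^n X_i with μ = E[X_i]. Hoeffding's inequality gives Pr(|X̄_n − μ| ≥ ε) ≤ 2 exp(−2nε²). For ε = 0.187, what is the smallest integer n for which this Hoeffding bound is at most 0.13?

Require 2·exp(−2nε²) ≤ 0.13, i.e. 2nε² ≥ ln(2/0.13) = 2.733368.
So n ≥ 2.733368 / (2·0.187²) = 39.083.
The smallest integer n is 40.

40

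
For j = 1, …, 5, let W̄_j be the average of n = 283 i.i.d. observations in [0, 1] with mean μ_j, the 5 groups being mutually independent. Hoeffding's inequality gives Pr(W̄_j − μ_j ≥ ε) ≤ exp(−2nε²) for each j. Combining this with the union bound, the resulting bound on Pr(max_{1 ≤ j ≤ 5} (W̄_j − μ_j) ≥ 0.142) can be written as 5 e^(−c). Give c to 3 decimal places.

11.413

Union bound over the 5 events: Pr(max_{1 ≤ j ≤ 5} (W̄_j − μ_j) ≥ 0.142) ≤ 5·exp(−2nε²) = 5 exp(−2·283·0.142²).
So c = 2·283·0.142² = 11.4128.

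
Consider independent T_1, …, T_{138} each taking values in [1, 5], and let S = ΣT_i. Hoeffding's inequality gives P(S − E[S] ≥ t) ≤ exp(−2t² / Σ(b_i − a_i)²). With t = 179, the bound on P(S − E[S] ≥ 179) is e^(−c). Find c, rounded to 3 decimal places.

29.023

Σ(b_i − a_i)² = 138·(4)² = 2208.
c = 2t²/2208 = 2·179²/2208 = 29.0226.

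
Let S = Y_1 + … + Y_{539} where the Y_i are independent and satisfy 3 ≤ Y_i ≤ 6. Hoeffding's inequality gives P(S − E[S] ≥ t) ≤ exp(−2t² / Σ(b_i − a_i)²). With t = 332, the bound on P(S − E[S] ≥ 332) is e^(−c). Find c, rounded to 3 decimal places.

45.444

Σ(b_i − a_i)² = 539·(3)² = 4851.
c = 2t²/4851 = 2·332²/4851 = 45.4438.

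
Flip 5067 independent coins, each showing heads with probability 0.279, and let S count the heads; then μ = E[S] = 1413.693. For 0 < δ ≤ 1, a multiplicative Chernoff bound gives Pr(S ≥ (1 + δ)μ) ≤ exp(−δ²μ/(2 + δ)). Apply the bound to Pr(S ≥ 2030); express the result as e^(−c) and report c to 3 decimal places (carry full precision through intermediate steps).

Write 2030 = (1 + δ)μ, so δ = 2030/1413.693 − 1 = 0.4359553…
Then the exponent is δ²μ/(2 + δ) = (2030 − μ)² / (μ·(2 + δ)) = 110.298542.

110.299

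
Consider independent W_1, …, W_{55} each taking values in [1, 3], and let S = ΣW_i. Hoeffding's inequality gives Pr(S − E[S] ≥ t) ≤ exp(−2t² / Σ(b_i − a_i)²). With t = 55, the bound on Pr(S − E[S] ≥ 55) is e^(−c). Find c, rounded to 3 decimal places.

27.500

Σ(b_i − a_i)² = 55·(2)² = 220.
c = 2t²/220 = 2·55²/220 = 27.5000.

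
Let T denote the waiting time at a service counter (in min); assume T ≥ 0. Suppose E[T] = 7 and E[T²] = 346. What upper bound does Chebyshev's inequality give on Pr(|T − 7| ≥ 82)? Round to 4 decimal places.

Var(T) = E[T²] − (E[T])² = 346 − 49 = 297.
Chebyshev's inequality: Pr(|T − μ| ≥ t) ≤ Var(T)/t² = 297/6724 = 0.0442.

0.0442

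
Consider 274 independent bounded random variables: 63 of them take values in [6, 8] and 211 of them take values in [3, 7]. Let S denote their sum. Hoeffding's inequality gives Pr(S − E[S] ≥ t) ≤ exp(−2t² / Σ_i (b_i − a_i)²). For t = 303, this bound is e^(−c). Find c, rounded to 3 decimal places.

50.611

Σ(b_i − a_i)² = 63·2² + 211·4² = 3628.
c = 2t² / 3628 = 2·303² / 3628 = 50.6114.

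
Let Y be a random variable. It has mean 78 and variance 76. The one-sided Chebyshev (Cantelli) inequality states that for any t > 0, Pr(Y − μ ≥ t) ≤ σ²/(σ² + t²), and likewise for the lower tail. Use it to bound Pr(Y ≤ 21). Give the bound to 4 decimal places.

Here σ² = 76 and t = 57, so σ² + t² = 3325.
Cantelli's bound: 76/3325 = 0.0229.

0.0229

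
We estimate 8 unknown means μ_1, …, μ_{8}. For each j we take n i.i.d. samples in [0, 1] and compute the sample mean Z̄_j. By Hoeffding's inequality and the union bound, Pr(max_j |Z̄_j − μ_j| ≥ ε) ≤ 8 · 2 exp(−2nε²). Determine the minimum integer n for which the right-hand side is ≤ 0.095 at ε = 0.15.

Need 2·8·exp(−2nε²) ≤ 0.095, i.e. exp(−2nε²) ≤ 0.095/16.
So 2nε² ≥ ln(16/0.095) = 5.126467.
Hence n ≥ 5.126467/(2·0.15²) = 113.921.
The smallest integer n is 114.

114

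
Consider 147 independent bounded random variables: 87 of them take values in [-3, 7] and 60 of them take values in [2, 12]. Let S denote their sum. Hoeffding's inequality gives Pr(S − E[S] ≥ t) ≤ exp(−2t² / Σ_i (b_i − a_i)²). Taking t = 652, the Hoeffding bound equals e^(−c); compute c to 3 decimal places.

57.837

Σ(b_i − a_i)² = 87·10² + 60·10² = 14700.
c = 2t² / 14700 = 2·652² / 14700 = 57.8373.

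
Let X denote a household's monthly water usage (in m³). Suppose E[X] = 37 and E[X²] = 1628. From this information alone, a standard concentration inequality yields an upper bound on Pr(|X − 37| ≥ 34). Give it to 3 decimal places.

The first two moments determine the variance, so Chebyshev's inequality is the sharpest standard bound available.
Var(X) = E[X²] − (E[X])² = 1628 − 1369 = 259.
Chebyshev's inequality: Pr(|X − μ| ≥ t) ≤ Var(X)/t² = 259/1156 = 0.2240.

0.224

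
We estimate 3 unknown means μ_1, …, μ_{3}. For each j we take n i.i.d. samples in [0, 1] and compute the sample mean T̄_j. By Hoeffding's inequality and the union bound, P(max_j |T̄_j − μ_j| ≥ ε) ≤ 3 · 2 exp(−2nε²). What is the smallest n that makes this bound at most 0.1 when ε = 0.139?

106

Need 2·3·exp(−2nε²) ≤ 0.1, i.e. exp(−2nε²) ≤ 0.1/6.
So 2nε² ≥ ln(6/0.1) = 4.094345.
Hence n ≥ 4.094345/(2·0.139²) = 105.956.
The smallest integer n is 106.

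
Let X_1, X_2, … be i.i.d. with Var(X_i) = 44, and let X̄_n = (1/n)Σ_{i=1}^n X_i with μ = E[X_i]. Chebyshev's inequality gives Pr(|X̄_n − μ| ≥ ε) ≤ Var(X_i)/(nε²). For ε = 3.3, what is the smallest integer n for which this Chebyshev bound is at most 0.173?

Require 44/(n·3.3²) ≤ 0.173, i.e. n ≥ 44/(0.173·3.3²) = 23.355.
The smallest integer n is 24.

24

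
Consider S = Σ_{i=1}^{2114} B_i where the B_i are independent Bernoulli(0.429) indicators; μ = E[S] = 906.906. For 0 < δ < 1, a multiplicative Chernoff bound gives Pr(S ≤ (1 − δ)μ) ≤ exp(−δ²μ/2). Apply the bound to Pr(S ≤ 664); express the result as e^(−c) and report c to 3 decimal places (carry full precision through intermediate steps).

Write 664 = (1 − δ)μ, so δ = 1 − 664/906.906 = 0.2678403…
Then the exponent is δ²μ/2 = (μ − 664)²/(2μ) = 32.530011.

32.530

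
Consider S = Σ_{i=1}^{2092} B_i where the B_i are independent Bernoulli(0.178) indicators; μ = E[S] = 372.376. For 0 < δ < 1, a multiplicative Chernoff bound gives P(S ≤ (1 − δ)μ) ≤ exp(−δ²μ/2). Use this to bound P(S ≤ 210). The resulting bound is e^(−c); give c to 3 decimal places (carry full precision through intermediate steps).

Write 210 = (1 − δ)μ, so δ = 1 − 210/372.376 = 0.4360539…
Then the exponent is δ²μ/2 = (μ − 210)²/(2μ) = 35.402342.

35.402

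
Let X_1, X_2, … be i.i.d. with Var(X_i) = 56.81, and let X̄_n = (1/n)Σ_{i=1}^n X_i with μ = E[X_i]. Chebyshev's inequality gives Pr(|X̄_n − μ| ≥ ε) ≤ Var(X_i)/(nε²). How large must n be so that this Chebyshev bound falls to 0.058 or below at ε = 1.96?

Require 56.81/(n·1.96²) ≤ 0.058, i.e. n ≥ 56.81/(0.058·1.96²) = 254.967.
The smallest integer n is 255.

255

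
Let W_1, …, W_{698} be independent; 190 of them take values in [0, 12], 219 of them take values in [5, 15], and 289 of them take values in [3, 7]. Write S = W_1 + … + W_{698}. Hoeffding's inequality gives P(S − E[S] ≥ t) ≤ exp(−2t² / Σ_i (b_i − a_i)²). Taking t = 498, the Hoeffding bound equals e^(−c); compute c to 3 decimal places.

9.205

Σ(b_i − a_i)² = 190·12² + 219·10² + 289·4² = 53884.
c = 2t² / 53884 = 2·498² / 53884 = 9.2051.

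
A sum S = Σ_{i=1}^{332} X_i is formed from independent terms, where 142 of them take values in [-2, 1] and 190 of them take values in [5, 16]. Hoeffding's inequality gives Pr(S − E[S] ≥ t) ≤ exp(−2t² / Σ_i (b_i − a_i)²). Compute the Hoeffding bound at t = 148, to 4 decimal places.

Σ(b_i − a_i)² = 142·3² + 190·11² = 24268.
Exponent = 2·148² / 24268 = 1.80518.
Bound = exp(−1.80518) = 0.16445.

0.1644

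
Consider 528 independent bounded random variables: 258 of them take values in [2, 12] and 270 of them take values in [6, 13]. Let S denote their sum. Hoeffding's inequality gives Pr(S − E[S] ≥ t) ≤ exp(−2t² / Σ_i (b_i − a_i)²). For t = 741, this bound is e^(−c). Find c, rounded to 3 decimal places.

Σ(b_i − a_i)² = 258·10² + 270·7² = 39030.
c = 2t² / 39030 = 2·741² / 39030 = 28.1364.

28.136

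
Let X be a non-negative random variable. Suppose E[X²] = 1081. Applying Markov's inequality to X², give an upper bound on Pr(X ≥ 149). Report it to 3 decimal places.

Since X ≥ 0, the event {X ≥ 149} is the same as {X² ≥ 22201}.
Markov's inequality applied to X² gives Pr(X² ≥ 22201) ≤ E[X²]/22201 = 1081/22201 = 0.0487.

0.049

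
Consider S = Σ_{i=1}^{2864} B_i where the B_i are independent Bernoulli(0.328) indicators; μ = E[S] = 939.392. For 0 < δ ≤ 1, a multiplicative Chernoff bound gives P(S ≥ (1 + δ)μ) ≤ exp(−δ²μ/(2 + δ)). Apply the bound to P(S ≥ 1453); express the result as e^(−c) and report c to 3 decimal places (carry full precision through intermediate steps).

Write 1453 = (1 + δ)μ, so δ = 1453/939.392 − 1 = 0.5467451…
Then the exponent is δ²μ/(2 + δ) = (1453 − μ)² / (μ·(2 + δ)) = 110.263359.

110.263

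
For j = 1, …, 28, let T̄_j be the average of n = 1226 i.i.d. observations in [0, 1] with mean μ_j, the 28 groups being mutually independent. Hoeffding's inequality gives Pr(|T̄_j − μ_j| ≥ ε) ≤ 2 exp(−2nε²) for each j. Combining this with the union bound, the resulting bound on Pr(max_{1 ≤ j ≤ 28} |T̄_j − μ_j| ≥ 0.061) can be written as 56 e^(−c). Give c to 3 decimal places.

Union bound over the 28 events: Pr(max_{1 ≤ j ≤ 28} |T̄_j − μ_j| ≥ 0.061) ≤ 28·2·exp(−2nε²) = 56 exp(−2·1226·0.061²).
So c = 2·1226·0.061² = 9.1239.

9.124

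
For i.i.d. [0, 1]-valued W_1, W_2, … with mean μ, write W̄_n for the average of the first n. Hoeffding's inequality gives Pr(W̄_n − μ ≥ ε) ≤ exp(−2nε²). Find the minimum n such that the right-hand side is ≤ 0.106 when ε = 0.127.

Require exp(−2nε²) ≤ 0.106, i.e. 2nε² ≥ ln(1/0.106) = 2.244316.
So n ≥ 2.244316 / (2·0.127²) = 69.574.
The smallest integer n is 70.

70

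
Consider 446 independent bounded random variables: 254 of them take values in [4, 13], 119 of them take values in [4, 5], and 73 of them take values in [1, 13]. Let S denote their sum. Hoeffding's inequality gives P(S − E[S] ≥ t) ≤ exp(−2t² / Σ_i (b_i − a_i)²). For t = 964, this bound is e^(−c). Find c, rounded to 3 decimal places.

59.561

Σ(b_i − a_i)² = 254·9² + 119·1² + 73·12² = 31205.
c = 2t² / 31205 = 2·964² / 31205 = 59.5607.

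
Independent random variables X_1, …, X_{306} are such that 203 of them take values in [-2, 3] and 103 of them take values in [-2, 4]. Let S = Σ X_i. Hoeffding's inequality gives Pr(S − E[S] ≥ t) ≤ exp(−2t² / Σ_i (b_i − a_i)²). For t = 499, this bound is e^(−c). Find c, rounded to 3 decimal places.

Σ(b_i − a_i)² = 203·5² + 103·6² = 8783.
c = 2t² / 8783 = 2·499² / 8783 = 56.7007.

56.701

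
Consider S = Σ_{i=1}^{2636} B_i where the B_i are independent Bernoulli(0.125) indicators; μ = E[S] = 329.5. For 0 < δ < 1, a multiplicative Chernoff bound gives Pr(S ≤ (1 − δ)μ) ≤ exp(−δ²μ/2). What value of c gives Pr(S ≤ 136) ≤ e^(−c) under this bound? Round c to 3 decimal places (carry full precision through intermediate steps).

Write 136 = (1 − δ)μ, so δ = 1 − 136/329.5 = 0.5872534…
Then the exponent is δ²μ/2 = (μ − 136)²/(2μ) = 56.816768.

56.817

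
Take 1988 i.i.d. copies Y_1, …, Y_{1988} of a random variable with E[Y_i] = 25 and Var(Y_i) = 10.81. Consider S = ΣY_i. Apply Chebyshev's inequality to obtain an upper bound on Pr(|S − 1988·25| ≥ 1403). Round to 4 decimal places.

0.0109

Var(S) = n·Var(Y_i) = 1988·10.81 = 21490.28.
Chebyshev: Pr(|S − 1988·25| ≥ 1403) ≤ Var(S)/1403² = 21490.28/1968409 = 0.0109.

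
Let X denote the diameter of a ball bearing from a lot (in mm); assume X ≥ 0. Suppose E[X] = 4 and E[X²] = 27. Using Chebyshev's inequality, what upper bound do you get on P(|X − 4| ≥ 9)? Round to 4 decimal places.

0.1358

Var(X) = E[X²] − (E[X])² = 27 − 16 = 11.
Chebyshev's inequality: P(|X − μ| ≥ t) ≤ Var(X)/t² = 11/81 = 0.1358.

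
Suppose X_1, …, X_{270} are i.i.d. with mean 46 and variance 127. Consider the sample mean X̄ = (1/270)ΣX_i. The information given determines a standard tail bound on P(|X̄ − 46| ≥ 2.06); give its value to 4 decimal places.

0.1108

With mean and variance of each term known, Chebyshev's inequality bounds the deviation of the sum (or sample mean).
Var(X̄) = Var(X_i)/n = 127/270 = 0.47037.
Chebyshev: P(|X̄ − 46| ≥ 2.06) ≤ Var(X̄)/(2.06)² = 127/(270·2.06²) = 0.1108.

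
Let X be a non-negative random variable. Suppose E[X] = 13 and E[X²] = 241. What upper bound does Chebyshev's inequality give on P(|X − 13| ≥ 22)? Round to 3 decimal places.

0.149

Var(X) = E[X²] − (E[X])² = 241 − 169 = 72.
Chebyshev's inequality: P(|X − μ| ≥ t) ≤ Var(X)/t² = 72/484 = 0.1488.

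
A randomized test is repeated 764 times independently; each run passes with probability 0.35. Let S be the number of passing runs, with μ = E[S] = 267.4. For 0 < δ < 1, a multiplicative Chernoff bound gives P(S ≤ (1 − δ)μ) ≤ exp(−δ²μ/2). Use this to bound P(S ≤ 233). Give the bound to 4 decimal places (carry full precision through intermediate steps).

0.1094

Write 233 = (1 − δ)μ, so δ = 1 − 233/267.4 = 0.1286462…
Then the exponent is δ²μ/2 = (μ − 233)²/(2μ) = 2.212715.
Bound = exp(−2.212715) = 0.10940.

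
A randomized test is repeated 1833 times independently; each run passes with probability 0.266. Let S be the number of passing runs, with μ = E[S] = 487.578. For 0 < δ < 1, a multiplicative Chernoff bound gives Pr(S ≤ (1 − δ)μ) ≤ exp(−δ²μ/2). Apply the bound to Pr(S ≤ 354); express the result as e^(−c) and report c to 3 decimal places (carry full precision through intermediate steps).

18.298

Write 354 = (1 − δ)μ, so δ = 1 − 354/487.578 = 0.2739623…
Then the exponent is δ²μ/2 = (μ − 354)²/(2μ) = 18.297669.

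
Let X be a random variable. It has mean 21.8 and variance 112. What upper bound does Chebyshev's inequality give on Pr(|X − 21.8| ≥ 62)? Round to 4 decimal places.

Chebyshev: Pr(|X − μ| ≥ t) ≤ Var(X)/t².
Bound = 112 / 3844 = 0.0291.

0.0291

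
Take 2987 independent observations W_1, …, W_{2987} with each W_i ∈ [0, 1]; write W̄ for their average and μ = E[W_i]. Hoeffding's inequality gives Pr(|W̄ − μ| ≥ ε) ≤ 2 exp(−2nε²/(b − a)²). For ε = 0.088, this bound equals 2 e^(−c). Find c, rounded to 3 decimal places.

46.263

c = 2nε²/(b − a)² = 2·2987·0.088² / 1² = 46.2627.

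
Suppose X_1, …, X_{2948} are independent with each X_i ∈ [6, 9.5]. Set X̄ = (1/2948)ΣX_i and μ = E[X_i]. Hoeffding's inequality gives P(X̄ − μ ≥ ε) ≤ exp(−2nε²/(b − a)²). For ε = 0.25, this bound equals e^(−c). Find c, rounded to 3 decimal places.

30.082

c = 2nε²/(b − a)² = 2·2948·0.25² / 3.5² = 30.0816.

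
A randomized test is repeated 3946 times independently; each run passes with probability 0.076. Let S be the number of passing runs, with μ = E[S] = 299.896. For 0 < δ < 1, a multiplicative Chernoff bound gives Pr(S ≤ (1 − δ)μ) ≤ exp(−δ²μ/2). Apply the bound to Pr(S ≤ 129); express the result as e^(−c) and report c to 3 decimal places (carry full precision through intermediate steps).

Write 129 = (1 − δ)μ, so δ = 1 − 129/299.896 = 0.5698509…
Then the exponent is δ²μ/2 = (μ − 129)²/(2μ) = 48.692618.

48.693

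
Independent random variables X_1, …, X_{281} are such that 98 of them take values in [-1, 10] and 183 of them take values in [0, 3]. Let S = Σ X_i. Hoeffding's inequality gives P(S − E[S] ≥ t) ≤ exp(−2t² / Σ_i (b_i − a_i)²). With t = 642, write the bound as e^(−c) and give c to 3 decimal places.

Σ(b_i − a_i)² = 98·11² + 183·3² = 13505.
c = 2t² / 13505 = 2·642² / 13505 = 61.0387.

61.039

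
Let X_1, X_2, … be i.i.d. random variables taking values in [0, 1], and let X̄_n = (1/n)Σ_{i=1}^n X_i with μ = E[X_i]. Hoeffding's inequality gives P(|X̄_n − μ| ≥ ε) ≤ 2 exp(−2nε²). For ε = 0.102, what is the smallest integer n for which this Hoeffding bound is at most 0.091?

Require 2·exp(−2nε²) ≤ 0.091, i.e. 2nε² ≥ ln(2/0.091) = 3.090043.
So n ≥ 3.090043 / (2·0.102²) = 148.503.
The smallest integer n is 149.

149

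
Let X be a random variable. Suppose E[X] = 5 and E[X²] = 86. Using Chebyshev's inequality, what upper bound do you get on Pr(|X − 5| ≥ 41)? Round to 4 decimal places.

0.0363

Var(X) = E[X²] − (E[X])² = 86 − 25 = 61.
Chebyshev's inequality: Pr(|X − μ| ≥ t) ≤ Var(X)/t² = 61/1681 = 0.0363.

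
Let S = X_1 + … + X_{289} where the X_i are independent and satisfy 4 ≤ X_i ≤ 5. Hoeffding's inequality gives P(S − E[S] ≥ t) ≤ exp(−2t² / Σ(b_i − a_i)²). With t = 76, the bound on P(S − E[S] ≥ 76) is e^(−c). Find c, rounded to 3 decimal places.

Σ(b_i − a_i)² = 289·(1)² = 289.
c = 2t²/289 = 2·76²/289 = 39.9723.

39.972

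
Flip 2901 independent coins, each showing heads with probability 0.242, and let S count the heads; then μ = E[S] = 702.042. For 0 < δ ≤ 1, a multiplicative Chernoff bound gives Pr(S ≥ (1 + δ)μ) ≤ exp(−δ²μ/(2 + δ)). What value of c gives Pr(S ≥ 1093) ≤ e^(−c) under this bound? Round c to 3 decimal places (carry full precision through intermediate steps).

Write 1093 = (1 + δ)μ, so δ = 1093/702.042 − 1 = 0.5568869…
Then the exponent is δ²μ/(2 + δ) = (1093 − μ)² / (μ·(2 + δ)) = 85.150185.

85.150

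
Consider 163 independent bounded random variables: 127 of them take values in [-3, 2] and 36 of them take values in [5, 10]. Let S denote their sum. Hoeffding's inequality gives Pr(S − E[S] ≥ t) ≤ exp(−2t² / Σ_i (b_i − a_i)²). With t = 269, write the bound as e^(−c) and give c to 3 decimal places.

Σ(b_i − a_i)² = 127·5² + 36·5² = 4075.
c = 2t² / 4075 = 2·269² / 4075 = 35.5146.

35.515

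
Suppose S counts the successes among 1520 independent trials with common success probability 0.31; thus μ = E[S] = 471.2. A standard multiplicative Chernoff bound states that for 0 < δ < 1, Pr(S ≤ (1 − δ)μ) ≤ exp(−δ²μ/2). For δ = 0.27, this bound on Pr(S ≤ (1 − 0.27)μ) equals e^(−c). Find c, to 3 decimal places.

17.175

c = δ²μ/2 = 0.27²·471.2/2 = 17.1752.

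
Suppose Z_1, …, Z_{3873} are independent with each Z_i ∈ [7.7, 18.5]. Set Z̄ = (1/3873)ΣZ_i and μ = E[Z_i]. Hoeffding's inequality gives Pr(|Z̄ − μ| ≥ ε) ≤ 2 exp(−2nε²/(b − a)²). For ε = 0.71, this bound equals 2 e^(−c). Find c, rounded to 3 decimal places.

33.477

c = 2nε²/(b − a)² = 2·3873·0.71² / 10.8² = 33.4770.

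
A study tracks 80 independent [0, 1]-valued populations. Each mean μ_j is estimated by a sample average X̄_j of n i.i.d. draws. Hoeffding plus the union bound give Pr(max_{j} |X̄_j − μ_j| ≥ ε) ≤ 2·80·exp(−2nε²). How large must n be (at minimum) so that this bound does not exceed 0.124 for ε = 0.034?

3099

Need 2·80·exp(−2nε²) ≤ 0.124, i.e. exp(−2nε²) ≤ 0.124/160.
So 2nε² ≥ ln(160/0.124) = 7.162648.
Hence n ≥ 7.162648/(2·0.034²) = 3098.031.
The smallest integer n is 3099.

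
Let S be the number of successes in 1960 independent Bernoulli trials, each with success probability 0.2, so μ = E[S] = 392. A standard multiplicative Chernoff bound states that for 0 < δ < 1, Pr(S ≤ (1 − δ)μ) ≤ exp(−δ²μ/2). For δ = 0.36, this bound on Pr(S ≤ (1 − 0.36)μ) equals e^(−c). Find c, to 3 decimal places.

c = δ²μ/2 = 0.36²·392/2 = 25.4016.

25.402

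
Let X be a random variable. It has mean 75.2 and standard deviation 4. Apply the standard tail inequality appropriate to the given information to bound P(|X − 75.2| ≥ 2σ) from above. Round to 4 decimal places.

Mean and variance are known, so Chebyshev's inequality applies.
Chebyshev: P(|X − μ| ≥ t) ≤ Var(X)/t².
Var(X) = σ² = 4² = 16.
t = 2·4 = 8.
Bound = 16 / 64 = 0.2500.

0.2500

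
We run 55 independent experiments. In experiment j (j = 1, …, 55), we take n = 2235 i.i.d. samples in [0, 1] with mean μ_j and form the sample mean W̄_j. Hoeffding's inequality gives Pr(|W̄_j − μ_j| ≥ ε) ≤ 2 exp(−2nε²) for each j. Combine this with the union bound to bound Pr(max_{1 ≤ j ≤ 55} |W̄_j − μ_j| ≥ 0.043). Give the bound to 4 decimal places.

Per-experiment Hoeffding bound: 2·exp(−2·2235·0.043²) = 2·exp(−8.26503) = 0.00051472.
Union bound over 55 events: 55·0.00051472 = 0.02831.

0.0283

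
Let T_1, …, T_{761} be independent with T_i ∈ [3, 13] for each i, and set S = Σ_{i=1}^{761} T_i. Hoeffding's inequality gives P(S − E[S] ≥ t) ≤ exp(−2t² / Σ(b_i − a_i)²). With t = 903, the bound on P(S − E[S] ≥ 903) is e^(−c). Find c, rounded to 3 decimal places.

21.430

Σ(b_i − a_i)² = 761·(10)² = 76100.
c = 2t²/76100 = 2·903²/76100 = 21.4299.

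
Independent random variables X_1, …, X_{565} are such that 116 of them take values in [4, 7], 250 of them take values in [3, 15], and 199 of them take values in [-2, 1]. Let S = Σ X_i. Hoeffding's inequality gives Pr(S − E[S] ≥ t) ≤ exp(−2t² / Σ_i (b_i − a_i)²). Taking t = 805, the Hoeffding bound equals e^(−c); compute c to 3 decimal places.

33.373

Σ(b_i − a_i)² = 116·3² + 250·12² + 199·3² = 38835.
c = 2t² / 38835 = 2·805² / 38835 = 33.3732.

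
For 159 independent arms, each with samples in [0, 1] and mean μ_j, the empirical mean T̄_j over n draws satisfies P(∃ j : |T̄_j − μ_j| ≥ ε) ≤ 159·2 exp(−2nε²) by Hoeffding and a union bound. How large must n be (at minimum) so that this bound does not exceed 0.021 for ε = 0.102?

463

Need 2·159·exp(−2nε²) ≤ 0.021, i.e. exp(−2nε²) ≤ 0.021/318.
So 2nε² ≥ ln(318/0.021) = 9.625284.
Hence n ≥ 9.625284/(2·0.102²) = 462.576.
The smallest integer n is 463.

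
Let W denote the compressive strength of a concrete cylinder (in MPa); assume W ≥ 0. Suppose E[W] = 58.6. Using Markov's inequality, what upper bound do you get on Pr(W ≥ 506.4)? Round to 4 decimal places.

Markov's inequality: for a non-negative random variable, Pr(W ≥ a) ≤ E[W]/a.
Here E[W] = 58.6 and a = 506.4, so the bound is 58.6/506.4 = 0.1157.

0.1157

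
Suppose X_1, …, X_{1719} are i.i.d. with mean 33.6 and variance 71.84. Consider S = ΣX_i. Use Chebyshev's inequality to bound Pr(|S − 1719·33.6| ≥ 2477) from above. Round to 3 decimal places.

Var(S) = n·Var(X_i) = 1719·71.84 = 123492.96.
Chebyshev: Pr(|S − 1719·33.6| ≥ 2477) ≤ Var(S)/2477² = 123492.96/6135529 = 0.0201.

0.020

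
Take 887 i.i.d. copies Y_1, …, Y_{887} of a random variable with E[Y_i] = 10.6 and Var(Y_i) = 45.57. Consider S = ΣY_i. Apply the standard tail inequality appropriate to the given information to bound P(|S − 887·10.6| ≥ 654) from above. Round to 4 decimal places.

With mean and variance of each term known, Chebyshev's inequality bounds the deviation of the sum (or sample mean).
Var(S) = n·Var(Y_i) = 887·45.57 = 40420.59.
Chebyshev: P(|S − 887·10.6| ≥ 654) ≤ Var(S)/654² = 40420.59/427716 = 0.0945.

0.0945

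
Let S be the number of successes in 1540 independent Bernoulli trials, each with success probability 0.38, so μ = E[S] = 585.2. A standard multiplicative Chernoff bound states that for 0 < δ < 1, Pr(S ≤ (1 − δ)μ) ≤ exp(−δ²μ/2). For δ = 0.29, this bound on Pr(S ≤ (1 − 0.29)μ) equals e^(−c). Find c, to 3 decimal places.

24.608

c = δ²μ/2 = 0.29²·585.2/2 = 24.6077.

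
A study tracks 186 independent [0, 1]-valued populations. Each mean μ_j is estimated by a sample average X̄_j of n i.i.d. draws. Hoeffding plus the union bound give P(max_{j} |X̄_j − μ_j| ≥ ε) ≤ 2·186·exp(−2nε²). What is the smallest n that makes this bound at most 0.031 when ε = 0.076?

Need 2·186·exp(−2nε²) ≤ 0.031, i.e. exp(−2nε²) ≤ 0.031/372.
So 2nε² ≥ ln(372/0.031) = 9.392662.
Hence n ≥ 9.392662/(2·0.076²) = 813.077.
The smallest integer n is 814.

814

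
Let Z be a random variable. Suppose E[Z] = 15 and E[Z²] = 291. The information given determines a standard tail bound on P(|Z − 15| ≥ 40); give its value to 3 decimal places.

The first two moments determine the variance, so Chebyshev's inequality is the sharpest standard bound available.
Var(Z) = E[Z²] − (E[Z])² = 291 − 225 = 66.
Chebyshev's inequality: P(|Z − μ| ≥ t) ≤ Var(Z)/t² = 66/1600 = 0.0413.

0.041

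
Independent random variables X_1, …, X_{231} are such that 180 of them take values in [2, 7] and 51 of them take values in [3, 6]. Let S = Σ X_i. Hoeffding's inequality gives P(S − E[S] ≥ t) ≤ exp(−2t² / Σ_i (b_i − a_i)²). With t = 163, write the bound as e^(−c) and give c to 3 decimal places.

Σ(b_i − a_i)² = 180·5² + 51·3² = 4959.
c = 2t² / 4959 = 2·163² / 4959 = 10.7155.

10.715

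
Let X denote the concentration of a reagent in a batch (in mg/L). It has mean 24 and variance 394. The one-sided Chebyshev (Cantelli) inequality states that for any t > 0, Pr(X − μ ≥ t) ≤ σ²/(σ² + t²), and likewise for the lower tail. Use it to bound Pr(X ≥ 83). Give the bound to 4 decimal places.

0.1017

Here σ² = 394 and t = 59, so σ² + t² = 3875.
Cantelli's bound: 394/3875 = 0.1017.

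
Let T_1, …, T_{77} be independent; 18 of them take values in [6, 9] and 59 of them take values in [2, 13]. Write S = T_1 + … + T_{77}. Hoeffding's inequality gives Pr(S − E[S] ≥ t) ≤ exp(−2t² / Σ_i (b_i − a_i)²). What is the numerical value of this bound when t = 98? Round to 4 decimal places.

0.0720

Σ(b_i − a_i)² = 18·3² + 59·11² = 7301.
Exponent = 2·98² / 7301 = 2.63087.
Bound = exp(−2.63087) = 0.07202.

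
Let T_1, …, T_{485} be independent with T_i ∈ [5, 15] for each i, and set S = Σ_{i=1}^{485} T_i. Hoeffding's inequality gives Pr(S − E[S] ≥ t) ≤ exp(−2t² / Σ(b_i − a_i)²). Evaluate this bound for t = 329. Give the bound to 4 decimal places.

0.0115

Σ(b_i − a_i)² = 485·(10)² = 48500.
Exponent = 2·329²/48500 = 4.4635.
Bound = exp(−4.4635) = 0.01152.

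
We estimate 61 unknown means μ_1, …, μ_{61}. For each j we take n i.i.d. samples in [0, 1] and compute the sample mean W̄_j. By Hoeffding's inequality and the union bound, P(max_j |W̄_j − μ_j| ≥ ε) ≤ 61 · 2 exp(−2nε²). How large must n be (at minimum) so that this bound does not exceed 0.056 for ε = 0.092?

455

Need 2·61·exp(−2nε²) ≤ 0.056, i.e. exp(−2nε²) ≤ 0.056/122.
So 2nε² ≥ ln(122/0.056) = 7.686425.
Hence n ≥ 7.686425/(2·0.092²) = 454.066.
The smallest integer n is 455.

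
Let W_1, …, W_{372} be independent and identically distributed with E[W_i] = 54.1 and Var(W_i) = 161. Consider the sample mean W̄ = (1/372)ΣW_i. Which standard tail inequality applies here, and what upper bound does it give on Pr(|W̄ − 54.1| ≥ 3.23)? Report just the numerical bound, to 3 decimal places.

With mean and variance of each term known, Chebyshev's inequality bounds the deviation of the sum (or sample mean).
Var(W̄) = Var(W_i)/n = 161/372 = 0.4328.
Chebyshev: Pr(|W̄ − 54.1| ≥ 3.23) ≤ Var(W̄)/(3.23)² = 161/(372·3.23²) = 0.0415.

0.041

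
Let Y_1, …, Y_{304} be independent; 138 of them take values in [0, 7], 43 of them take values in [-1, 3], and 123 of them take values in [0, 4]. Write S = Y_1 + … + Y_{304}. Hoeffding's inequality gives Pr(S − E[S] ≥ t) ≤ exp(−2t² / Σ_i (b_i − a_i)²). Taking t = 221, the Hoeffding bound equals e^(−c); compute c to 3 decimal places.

10.372

Σ(b_i − a_i)² = 138·7² + 43·4² + 123·4² = 9418.
c = 2t² / 9418 = 2·221² / 9418 = 10.3718.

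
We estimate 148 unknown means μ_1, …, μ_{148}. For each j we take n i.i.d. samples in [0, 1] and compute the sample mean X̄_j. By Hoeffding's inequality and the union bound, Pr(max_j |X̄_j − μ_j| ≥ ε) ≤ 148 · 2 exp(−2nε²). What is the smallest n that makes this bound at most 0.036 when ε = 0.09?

557

Need 2·148·exp(−2nε²) ≤ 0.036, i.e. exp(−2nε²) ≤ 0.036/296.
So 2nε² ≥ ln(296/0.036) = 9.014596.
Hence n ≥ 9.014596/(2·0.09²) = 556.457.
The smallest integer n is 557.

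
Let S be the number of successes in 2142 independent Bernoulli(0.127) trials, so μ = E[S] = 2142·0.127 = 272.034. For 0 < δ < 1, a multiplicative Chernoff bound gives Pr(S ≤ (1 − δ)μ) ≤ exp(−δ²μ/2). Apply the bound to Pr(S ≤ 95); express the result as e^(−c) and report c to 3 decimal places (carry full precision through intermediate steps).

Write 95 = (1 − δ)μ, so δ = 1 − 95/272.034 = 0.6507789…
Then the exponent is δ²μ/2 = (μ − 95)²/(2μ) = 57.605000.

57.605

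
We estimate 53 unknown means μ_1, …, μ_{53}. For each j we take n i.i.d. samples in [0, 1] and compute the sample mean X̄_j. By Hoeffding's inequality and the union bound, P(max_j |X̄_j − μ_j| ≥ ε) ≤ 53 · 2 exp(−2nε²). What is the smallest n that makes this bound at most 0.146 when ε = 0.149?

Need 2·53·exp(−2nε²) ≤ 0.146, i.e. exp(−2nε²) ≤ 0.146/106.
So 2nε² ≥ ln(106/0.146) = 6.587588.
Hence n ≥ 6.587588/(2·0.149²) = 148.362.
The smallest integer n is 149.

149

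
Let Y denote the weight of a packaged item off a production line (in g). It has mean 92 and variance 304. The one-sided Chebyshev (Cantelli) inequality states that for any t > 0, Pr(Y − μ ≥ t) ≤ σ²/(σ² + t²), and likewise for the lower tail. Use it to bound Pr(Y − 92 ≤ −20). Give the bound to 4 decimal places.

Here σ² = 304 and t = 20, so σ² + t² = 704.
Cantelli's bound: 304/704 = 0.4318.

0.4318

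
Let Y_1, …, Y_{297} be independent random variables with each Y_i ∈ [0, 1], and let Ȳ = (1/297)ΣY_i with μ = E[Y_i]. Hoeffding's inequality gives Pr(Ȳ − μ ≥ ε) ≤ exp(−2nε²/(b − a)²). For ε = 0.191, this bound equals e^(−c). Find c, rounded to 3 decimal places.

c = 2nε²/(b − a)² = 2·297·0.191² / 1² = 21.6697.

21.670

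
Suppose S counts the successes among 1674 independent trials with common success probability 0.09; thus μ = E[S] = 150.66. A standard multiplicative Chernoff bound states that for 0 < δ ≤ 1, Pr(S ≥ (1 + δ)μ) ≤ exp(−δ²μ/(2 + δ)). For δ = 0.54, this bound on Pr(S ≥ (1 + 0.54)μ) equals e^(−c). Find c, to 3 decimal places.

17.296

c = δ²μ/(2 + δ) = 0.54²·150.66/(2 + 0.54) = 17.2962.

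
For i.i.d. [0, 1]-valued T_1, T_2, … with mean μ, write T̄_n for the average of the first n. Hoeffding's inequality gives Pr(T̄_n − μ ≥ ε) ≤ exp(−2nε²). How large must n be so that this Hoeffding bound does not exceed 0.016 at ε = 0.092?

Require exp(−2nε²) ≤ 0.016, i.e. 2nε² ≥ ln(1/0.016) = 4.135167.
So n ≥ 4.135167 / (2·0.092²) = 244.280.
The smallest integer n is 245.

245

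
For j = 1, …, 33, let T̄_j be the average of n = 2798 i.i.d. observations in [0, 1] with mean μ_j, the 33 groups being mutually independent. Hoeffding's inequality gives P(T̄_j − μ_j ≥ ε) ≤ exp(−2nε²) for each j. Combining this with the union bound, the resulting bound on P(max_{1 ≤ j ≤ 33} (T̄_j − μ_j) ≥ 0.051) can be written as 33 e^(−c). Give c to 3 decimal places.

Union bound over the 33 events: P(max_{1 ≤ j ≤ 33} (T̄_j − μ_j) ≥ 0.051) ≤ 33·exp(−2nε²) = 33 exp(−2·2798·0.051²).
So c = 2·2798·0.051² = 14.5552.

14.555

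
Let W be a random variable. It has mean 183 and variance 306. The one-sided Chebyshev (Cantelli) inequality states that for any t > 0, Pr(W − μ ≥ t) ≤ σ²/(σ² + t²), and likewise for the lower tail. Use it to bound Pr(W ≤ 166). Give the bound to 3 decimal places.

Here σ² = 306 and t = 17, so σ² + t² = 595.
Cantelli's bound: 306/595 = 0.5143.

0.514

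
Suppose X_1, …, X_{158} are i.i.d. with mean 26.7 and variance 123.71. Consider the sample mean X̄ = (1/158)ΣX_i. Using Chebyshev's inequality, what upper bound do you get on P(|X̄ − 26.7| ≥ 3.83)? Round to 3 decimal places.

0.053

Var(X̄) = Var(X_i)/n = 123.71/158 = 0.78297.
Chebyshev: P(|X̄ − 26.7| ≥ 3.83) ≤ Var(X̄)/(3.83)² = 123.71/(158·3.83²) = 0.0534.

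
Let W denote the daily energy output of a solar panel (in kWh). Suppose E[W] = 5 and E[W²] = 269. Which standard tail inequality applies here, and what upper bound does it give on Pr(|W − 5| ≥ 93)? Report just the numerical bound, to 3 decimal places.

0.028

The first two moments determine the variance, so Chebyshev's inequality is the sharpest standard bound available.
Var(W) = E[W²] − (E[W])² = 269 − 25 = 244.
Chebyshev's inequality: Pr(|W − μ| ≥ t) ≤ Var(W)/t² = 244/8649 = 0.0282.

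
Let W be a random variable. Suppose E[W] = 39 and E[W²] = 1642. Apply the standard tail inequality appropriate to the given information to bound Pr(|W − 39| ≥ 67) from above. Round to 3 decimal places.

0.027

The first two moments determine the variance, so Chebyshev's inequality is the sharpest standard bound available.
Var(W) = E[W²] − (E[W])² = 1642 − 1521 = 121.
Chebyshev's inequality: Pr(|W − μ| ≥ t) ≤ Var(W)/t² = 121/4489 = 0.0270.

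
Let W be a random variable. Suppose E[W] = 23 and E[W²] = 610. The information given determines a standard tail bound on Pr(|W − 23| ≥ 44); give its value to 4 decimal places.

The first two moments determine the variance, so Chebyshev's inequality is the sharpest standard bound available.
Var(W) = E[W²] − (E[W])² = 610 − 529 = 81.
Chebyshev's inequality: Pr(|W − μ| ≥ t) ≤ Var(W)/t² = 81/1936 = 0.0418.

0.0418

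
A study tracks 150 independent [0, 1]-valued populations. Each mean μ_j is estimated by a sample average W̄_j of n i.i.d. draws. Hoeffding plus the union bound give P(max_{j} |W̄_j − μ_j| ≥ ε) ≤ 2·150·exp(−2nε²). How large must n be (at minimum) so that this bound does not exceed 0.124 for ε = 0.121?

Need 2·150·exp(−2nε²) ≤ 0.124, i.e. exp(−2nε²) ≤ 0.124/300.
So 2nε² ≥ ln(300/0.124) = 7.791256.
Hence n ≥ 7.791256/(2·0.121²) = 266.077.
The smallest integer n is 267.

267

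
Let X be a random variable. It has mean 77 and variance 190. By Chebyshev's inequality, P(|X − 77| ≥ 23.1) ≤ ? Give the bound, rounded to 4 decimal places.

Chebyshev: P(|X − μ| ≥ t) ≤ Var(X)/t².
Bound = 190 / 533.61 = 0.3561.

0.3561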